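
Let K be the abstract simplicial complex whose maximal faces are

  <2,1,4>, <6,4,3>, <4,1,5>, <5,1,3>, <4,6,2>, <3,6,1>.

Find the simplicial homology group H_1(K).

K has 6 vertices, 12 edges, 6 triangles.
rank ∂_1 = 5, rank ∂_2 = 6 ⇒ b_1 = 12 − 5 − 6 = 1; all invariant factors of ∂_2 are 1 so no torsion. So H_1 = Z.

H_1 ≅ Z.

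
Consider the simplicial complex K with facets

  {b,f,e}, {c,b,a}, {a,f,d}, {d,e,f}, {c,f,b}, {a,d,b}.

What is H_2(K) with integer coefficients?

H_2 = 0.

We work with the vertex ordering a < b < c < d < e < f. The simplices of K, each written with vertices in increasing order, are:

  0-simplices (6): a, b, c, d, e, f
  1-simplices (12): ab, ac, ad, af, bc, bd, be, bf, cf, de, df, ef
  2-simplices (6): abc, abd, adf, bcf, bef, def

giving chain groups C_0 ≅ Z^6, C_1 ≅ Z^12, C_2 ≅ Z^6.

The boundary map ∂_1: C_1 → C_0 sends each edge [p,q] (with p < q) to q − p. For instance
  ∂cf = f − c.
The resulting 6×12 matrix has rank 5, and its Smith normal form has invariant factors (1,1,1,1,1).

∂_2: C_2 → C_1 sends each 2-simplex [p,q,r] to [q,r] − [p,r] + [p,q]. For instance
  ∂def = ef − df + de,
  ∂bef = ef − bf + be.
As a 12×6 matrix over Z this has rank 6, with invariant factors (1,1,1,1,1,1).

Computing H_k = (kernel of ∂_k) / (image of ∂_{k+1}):

  H_2: rank ker ∂_2 − rank ∂_3 = (6 − 6) − 0 = 0, and there is no ∂_3, so H_2 ≅ 0.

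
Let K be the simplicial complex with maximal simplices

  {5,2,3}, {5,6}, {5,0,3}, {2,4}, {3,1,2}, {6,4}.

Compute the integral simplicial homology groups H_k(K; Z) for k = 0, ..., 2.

H_0 ≅ Z,  H_1 ≅ Z,  H_2 = 0.

K has 7 vertices, 10 edges, 3 triangles.
rank ∂_0 = 0, rank ∂_1 = 6 ⇒ b_0 = 7 − 0 − 6 = 1; all invariant factors of ∂_1 are 1 so no torsion. So H_0 ≅ Z.
rank ∂_1 = 6, rank ∂_2 = 3 ⇒ b_1 = 10 − 6 − 3 = 1; all invariant factors of ∂_2 are 1 so no torsion. So H_1 ≅ Z.
rank ∂_2 = 3, rank ∂_3 = 0 ⇒ b_2 = 3 − 3 − 0 = 0. So H_2 ≅ 0.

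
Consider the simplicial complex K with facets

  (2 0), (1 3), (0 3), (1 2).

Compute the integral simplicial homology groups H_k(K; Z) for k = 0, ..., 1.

H_0 ≅ Z,  H_1 ≅ Z.

Take the total order 0 < 1 < 2 < 3 on the vertex set. Then K (dimension 1) consists of the simplices:

  0-simplices (4): [0], [1], [2], [3]
  1-simplices (4): [0,2], [0,3], [1,2], [1,3]

giving chain groups C_0 ≅ Z^4, C_1 ≅ Z^4.

∂_1: C_1 → C_0 maps an edge to its endpoints' difference, ∂[p,q] = q − p. For instance
  ∂[0,3] = [3] − [0].
The 4×4 boundary matrix has rank 3 and Smith normal form diag(1,1,1).

Computing H_k = (kernel of ∂_k) / (image of ∂_{k+1}):

  H_0: rank C_0 − rank ∂_1 = 4 − 3 = 1, and the invariant factors of ∂_1 are all 1, so H_0 ≅ Z.
  H_1: rank ker ∂_1 − rank ∂_2 = (4 − 3) − 0 = 1, and there is no ∂_2, so H_1 ≅ Z.

As a check, the Euler characteristic is 4 − 4 = 0, which agrees with 1 − 1 = 0.
(K is a triangulation of the circle S^1.)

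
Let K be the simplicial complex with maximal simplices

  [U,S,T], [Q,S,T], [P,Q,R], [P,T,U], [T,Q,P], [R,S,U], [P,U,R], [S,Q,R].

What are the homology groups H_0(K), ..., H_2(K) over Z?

K has 6 vertices, 12 edges, 8 triangles.
rank ∂_0 = 0, rank ∂_1 = 5 ⇒ b_0 = 6 − 0 − 5 = 1; all invariant factors of ∂_1 are 1 so no torsion. So H_0 = Z.
rank ∂_1 = 5, rank ∂_2 = 7 ⇒ b_1 = 12 − 5 − 7 = 0; all invariant factors of ∂_2 are 1 so no torsion. So H_1 = 0.
rank ∂_2 = 7, rank ∂_3 = 0 ⇒ b_2 = 8 − 7 − 0 = 1. So H_2 = Z.

H_0 ≅ Z,  H_1 = 0,  H_2 ≅ Z.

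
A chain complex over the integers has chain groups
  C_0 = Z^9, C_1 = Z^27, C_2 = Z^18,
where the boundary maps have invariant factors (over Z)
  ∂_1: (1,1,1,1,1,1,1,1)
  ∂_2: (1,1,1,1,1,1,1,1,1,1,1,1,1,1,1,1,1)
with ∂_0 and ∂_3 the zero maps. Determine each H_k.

H_0 ≅ Z,  H_1 ≅ Z^2,  H_2 ≅ Z.

H_0: b_0 = 9 − 0 − 8 = 1; torsion from ∂_1 factors > 1: none. So H_0 ≅ Z.
H_1: b_1 = 27 − 8 − 17 = 2; torsion from ∂_2 factors > 1: none. So H_1 ≅ Z^2.
H_2: b_2 = 18 − 17 − 0 = 1; torsion from ∂_3 factors > 1: none. So H_2 ≅ Z.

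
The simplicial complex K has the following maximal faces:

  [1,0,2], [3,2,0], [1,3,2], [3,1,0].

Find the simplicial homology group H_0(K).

Take the total order 0 < 1 < 2 < 3 on the vertex set. Then K (dimension 2) consists of the simplices:

  0-simplices (4): [0], [1], [2], [3]
  1-simplices (6): [0,1], [0,2], [0,3], [1,2], [1,3], [2,3]
  2-simplices (4): [0,1,2], [0,1,3], [0,2,3], [1,2,3]

giving chain groups C_0 ≅ Z^4, C_1 ≅ Z^6, C_2 ≅ Z^4.

∂_1: C_1 → C_0 maps an edge to its endpoints' difference, ∂[p,q] = q − p.
The resulting 4×6 matrix has rank 3, and its Smith normal form has invariant factors (1,1,1).

∂_2: C_2 → C_1 sends each 2-simplex [p,q,r] to [q,r] − [p,r] + [p,q]. For instance
  ∂[1,2,3] = [2,3] − [1,3] + [1,2],
  ∂[0,1,3] = [1,3] − [0,3] + [0,1].
This gives a 6×4 integer matrix of rank 3; reducing to Smith normal form yields diagonal entries (1,1,1).

Now H_k = ker ∂_k / im ∂_{k+1}, so:

  H_0: rank C_0 − rank ∂_1 = 4 − 3 = 1, and the invariant factors of ∂_1 are all 1, so H_0 ≅ Z.

H_0 = Z.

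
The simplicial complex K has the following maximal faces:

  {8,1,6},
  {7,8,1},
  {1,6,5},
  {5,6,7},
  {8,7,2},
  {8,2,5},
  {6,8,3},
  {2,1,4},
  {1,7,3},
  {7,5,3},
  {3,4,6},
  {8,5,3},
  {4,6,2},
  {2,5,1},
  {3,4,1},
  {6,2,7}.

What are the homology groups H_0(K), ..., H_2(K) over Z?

H_0 = Z,  H_1 = Z^2,  H_2 = Z.

We work with the vertex ordering 1 < 2 < 3 < 4 < 5 < 6 < 7 < 8. The simplices of K, each written with vertices in increasing order, are:

  0-simplices (8): [1], [2], [3], [4], [5], [6], [7], [8]
  1-simplices (24): (24 of them)
  2-simplices (16): [1,2,4], [1,2,5], [1,3,4], [1,3,7], [1,5,6], [1,6,8], [1,7,8], [2,4,6], [2,5,8], [2,6,7], [2,7,8], [3,4,6], [3,5,7], [3,5,8], [3,6,8], [5,6,7]

giving chain groups C_0 ≅ Z^8, C_1 ≅ Z^24, C_2 ≅ Z^16.

∂_1: C_1 → C_0 maps an edge to its endpoints' difference, ∂[p,q] = q − p. For instance
  ∂[4,6] = [6] − [4].
This gives a 8×24 integer matrix of rank 7; reducing to Smith normal form yields diagonal entries (1,1,1,1,1,1,1).

∂_2: C_2 → C_1 sends each 2-simplex [p,q,r] to [q,r] − [p,r] + [p,q]. For instance
  ∂[1,3,7] = [3,7] − [1,7] + [1,3],
  ∂[3,6,8] = [6,8] − [3,8] + [3,6].
As a 24×16 matrix over Z this has rank 15, with invariant factors (1,1,1,1,1,1,1,1,1,1,1,1,1,1,1).

Reading off H_k = ker ∂_k / im ∂_{k+1}:

  H_0: rank C_0 − rank ∂_1 = 8 − 7 = 1, and the invariant factors of ∂_1 are all 1, so H_0 = Z.
  H_1: rank ker ∂_1 − rank ∂_2 = (24 − 7) − 15 = 2, and the invariant factors of ∂_2 are all 1, so H_1 = Z^2.
  H_2: rank ker ∂_2 − rank ∂_3 = (16 − 15) − 0 = 1, and there is no ∂_3, so H_2 = Z.

As a check, the Euler characteristic is 8 − 24 + 16 = 0, which agrees with 1 − 2 + 1 = 0.
(K is a triangulation of the torus T^2.)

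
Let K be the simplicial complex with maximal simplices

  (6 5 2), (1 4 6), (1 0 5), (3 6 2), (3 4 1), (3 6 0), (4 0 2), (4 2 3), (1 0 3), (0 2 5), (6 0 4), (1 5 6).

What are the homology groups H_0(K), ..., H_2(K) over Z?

Fix the vertex order 0 < 1 < 2 < 3 < 4 < 5 < 6 and write every simplex with vertices in increasing order. Then dim K = 2 and the simplices of K are:

  0-simplices (7): [0], [1], [2], [3], [4], [5], [6]
  1-simplices (18): [0,1], [0,2], [0,3], [0,4], [0,5], [0,6], [1,3], [1,4], [1,5], [1,6], [2,3], [2,4], [2,5], [2,6], [3,4], [3,6], [4,6], [5,6]
  2-simplices (12): [0,1,3], [0,1,5], [0,2,4], [0,2,5], [0,3,6], [0,4,6], [1,3,4], [1,4,6], [1,5,6], [2,3,4], [2,3,6], [2,5,6]

Hence C_0 ≅ Z^7, C_1 ≅ Z^18, C_2 ≅ Z^12.

Boundary ∂_1: C_1 → C_0 is given by ∂[p,q] = [q] − [p]. For instance
  ∂[0,1] = [1] − [0].
The 7×18 boundary matrix has rank 6 and Smith normal form diag(1,1,1,1,1,1).

Boundary ∂_2: C_2 → C_1 acts by ∂[p,q,r] = [q,r] − [p,r] + [p,q]. For instance
  ∂[0,4,6] = [4,6] − [0,6] + [0,4],
  ∂[0,2,4] = [2,4] − [0,4] + [0,2].
The resulting 18×12 matrix has rank 12, and its Smith normal form has invariant factors (1,1,1,1,1,1,1,1,1,1,1,2).

Reading off H_k = ker ∂_k / im ∂_{k+1}:

  H_0: rank C_0 − rank ∂_1 = 7 − 6 = 1, and the invariant factors of ∂_1 are all 1, so H_0 = Z.
  H_1: rank ker ∂_1 − rank ∂_2 = (18 − 6) − 12 = 0, and ∂_2 has invariant factor 2 > 1, so H_1 = Z/2.
  H_2: rank ker ∂_2 − rank ∂_3 = (12 − 12) − 0 = 0, and there is no ∂_3, so H_2 = 0.

(K is a triangulation of the real projective plane RP^2.)

H_0 = Z,  H_1 = Z/2,  H_2 = 0.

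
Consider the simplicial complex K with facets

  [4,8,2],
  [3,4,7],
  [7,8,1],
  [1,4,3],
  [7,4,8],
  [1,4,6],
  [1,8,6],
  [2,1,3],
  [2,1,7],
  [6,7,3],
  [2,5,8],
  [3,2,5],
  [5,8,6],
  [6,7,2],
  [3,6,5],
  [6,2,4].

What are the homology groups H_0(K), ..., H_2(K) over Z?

H_0 = Z,  H_1 = Z^2,  H_2 = Z.

Take the total order 1 < 2 < 3 < 4 < 5 < 6 < 7 < 8 on the vertex set. Then K (dimension 2) consists of the simplices:

  0-simplices (8): [1], [2], [3], [4], [5], [6], [7], [8]
  1-simplices (24): (24 of them)
  2-simplices (16): [1,2,3], [1,2,7], [1,3,4], [1,4,6], [1,6,8], [1,7,8], [2,3,5], [2,4,6], [2,4,8], [2,5,8], [2,6,7], [3,4,7], [3,5,6], [3,6,7], [4,7,8], [5,6,8]

Hence C_0 ≅ Z^8, C_1 ≅ Z^24, C_2 ≅ Z^16.

The boundary map ∂_1: C_1 → C_0 maps an edge to its endpoints' difference, ∂[p,q] = q − p. For instance
  ∂[1,2] = [2] − [1].
As a 8×24 matrix over Z this has rank 7, with invariant factors (1,1,1,1,1,1,1).

∂_2: C_2 → C_1 acts by ∂[p,q,r] = [q,r] − [p,r] + [p,q]. For instance
  ∂[2,6,7] = [6,7] − [2,7] + [2,6],
  ∂[2,4,6] = [4,6] − [2,6] + [2,4].
The 24×16 boundary matrix has rank 15 and Smith normal form diag(1,1,1,1,1,1,1,1,1,1,1,1,1,1,1).

From H_k ≅ ker(∂_k) / im(∂_{k+1}) we obtain:

  H_0: rank C_0 − rank ∂_1 = 8 − 7 = 1, and the invariant factors of ∂_1 are all 1, so H_0 = Z.
  H_1: rank ker ∂_1 − rank ∂_2 = (24 − 7) − 15 = 2, and the invariant factors of ∂_2 are all 1, so H_1 = Z^2.
  H_2: rank ker ∂_2 − rank ∂_3 = (16 − 15) − 0 = 1, and there is no ∂_3, so H_2 = Z.

As a check, the Euler characteristic is 8 − 24 + 16 = 0, which agrees with 1 − 2 + 1 = 0.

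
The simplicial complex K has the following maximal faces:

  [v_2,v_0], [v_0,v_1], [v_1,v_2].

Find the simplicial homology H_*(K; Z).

H_0 ≅ Z,  H_1 ≅ Z.

We work with the vertex ordering v_0 < v_1 < v_2. The simplices of K, each written with vertices in increasing order, are:

  0-simplices (3): [v_0], [v_1], [v_2]
  1-simplices (3): [v_0,v_1], [v_0,v_2], [v_1,v_2]

giving chain groups C_0 ≅ Z^3, C_1 ≅ Z^3.

The boundary map ∂_1: C_1 → C_0 maps an edge to its endpoints' difference, ∂[p,q] = q − p.
The resulting 3×3 matrix has rank 2, and its Smith normal form has invariant factors (1,1).

Computing H_k = (kernel of ∂_k) / (image of ∂_{k+1}):

  H_0: rank C_0 − rank ∂_1 = 3 − 2 = 1, and the invariant factors of ∂_1 are all 1, so H_0 = Z.
  H_1: rank ker ∂_1 − rank ∂_2 = (3 − 2) − 0 = 1, and there is no ∂_2, so H_1 = Z.

As a check, the Euler characteristic is 3 − 3 = 0, which agrees with 1 − 1 = 0.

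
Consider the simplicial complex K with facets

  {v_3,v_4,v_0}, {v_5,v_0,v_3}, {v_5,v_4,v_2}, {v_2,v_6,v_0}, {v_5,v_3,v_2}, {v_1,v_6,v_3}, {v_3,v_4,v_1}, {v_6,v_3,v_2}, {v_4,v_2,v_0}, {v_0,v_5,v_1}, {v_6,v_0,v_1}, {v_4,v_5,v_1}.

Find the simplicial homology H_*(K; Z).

H_0 ≅ Z,  H_1 ≅ Z/2,  H_2 = 0.

Take the total order v_0 < v_1 < v_2 < v_3 < v_4 < v_5 < v_6 on the vertex set. Then K (dimension 2) consists of the simplices:

  0-simplices (7): [v_0], [v_1], [v_2], [v_3], [v_4], [v_5], [v_6]
  1-simplices (18): (18 of them)
  2-simplices (12): (12 of them)

so the chain groups are C_0 ≅ Z^7, C_1 ≅ Z^18, C_2 ≅ Z^12.

Boundary ∂_1: C_1 → C_0 maps an edge to its endpoints' difference, ∂[p,q] = q − p. For instance
  ∂[v_3,v_5] = [v_5] − [v_3].
The 7×18 boundary matrix has rank 6 and Smith normal form diag(1,1,1,1,1,1).

∂_2: C_2 → C_1 sends each 2-simplex [p,q,r] to [q,r] − [p,r] + [p,q]. For instance
  ∂[v_2,v_3,v_5] = [v_3,v_5] − [v_2,v_5] + [v_2,v_3],
  ∂[v_1,v_3,v_4] = [v_3,v_4] − [v_1,v_4] + [v_1,v_3].
The 18×12 boundary matrix has rank 12 and Smith normal form diag(1,1,1,1,1,1,1,1,1,1,1,2).

From H_k ≅ ker(∂_k) / im(∂_{k+1}) we obtain:

  H_0: rank C_0 − rank ∂_1 = 7 − 6 = 1, and the invariant factors of ∂_1 are all 1, so H_0 ≅ Z.
  H_1: rank ker ∂_1 − rank ∂_2 = (18 − 6) − 12 = 0, and ∂_2 has invariant factor 2 > 1, so H_1 ≅ Z/2.
  H_2: rank ker ∂_2 − rank ∂_3 = (12 − 12) − 0 = 0, and there is no ∂_3, so H_2 ≅ 0.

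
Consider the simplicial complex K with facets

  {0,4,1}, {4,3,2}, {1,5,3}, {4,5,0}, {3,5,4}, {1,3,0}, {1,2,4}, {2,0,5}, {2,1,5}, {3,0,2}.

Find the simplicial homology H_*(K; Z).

H_0 = Z,  H_1 = Z/2,  H_2 = 0.

K has 6 vertices, 15 edges, 10 triangles.
rank ∂_0 = 0, rank ∂_1 = 5 ⇒ b_0 = 6 − 0 − 5 = 1; all invariant factors of ∂_1 are 1 so no torsion. So H_0 = Z.
rank ∂_1 = 5, rank ∂_2 = 10 ⇒ b_1 = 15 − 5 − 10 = 0; ∂_2 has invariant factor(s) [2] giving torsion. So H_1 = Z/2.
rank ∂_2 = 10, rank ∂_3 = 0 ⇒ b_2 = 10 − 10 − 0 = 0. So H_2 = 0.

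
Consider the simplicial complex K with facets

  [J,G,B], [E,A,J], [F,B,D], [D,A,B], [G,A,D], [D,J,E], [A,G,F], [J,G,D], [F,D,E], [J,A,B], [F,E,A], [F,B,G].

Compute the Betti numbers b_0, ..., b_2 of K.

Order the vertices as A < B < D < E < F < G < J. Listing each simplex with vertices in this order, K has dimension 2 with simplices:

  0-simplices (7): A, B, D, E, F, G, J
  1-simplices (18): AB, AD, AE, AF, AG, AJ, BD, BF, BG, BJ, DE, DF, DG, DJ, EF, EJ, FG, GJ
  2-simplices (12): ABD, ABJ, ADG, AEF, AEJ, AFG, BDF, BFG, BGJ, DEF, DEJ, DGJ

so the chain groups are C_0 ≅ Z^7, C_1 ≅ Z^18, C_2 ≅ Z^12.

The boundary map ∂_1: C_1 → C_0 sends each edge [p,q] (with p < q) to q − p.
The resulting 7×18 matrix has rank 6, and its Smith normal form has invariant factors (1,1,1,1,1,1).

Boundary ∂_2: C_2 → C_1 acts by ∂[p,q,r] = [q,r] − [p,r] + [p,q]. For instance
  ∂BGJ = GJ − BJ + BG,
  ∂ABJ = BJ − AJ + AB.
The resulting 18×12 matrix has rank 12, and its Smith normal form has invariant factors (1,1,1,1,1,1,1,1,1,1,1,2).

Reading off H_k = ker ∂_k / im ∂_{k+1}:

  H_0: rank C_0 − rank ∂_1 = 7 − 6 = 1, and the invariant factors of ∂_1 are all 1, so H_0 = Z.
  H_1: rank ker ∂_1 − rank ∂_2 = (18 − 6) − 12 = 0, and ∂_2 has invariant factor 2 > 1, so H_1 = Z_2.
  H_2: rank ker ∂_2 − rank ∂_3 = (12 − 12) − 0 = 0, and there is no ∂_3, so H_2 = 0.

(K is a triangulation of the real projective plane RP^2.)

Hence the Betti numbers are b_0 = 1, b_1 = 0, b_2 = 0.

b_0 = 1, b_1 = 0, b_2 = 0.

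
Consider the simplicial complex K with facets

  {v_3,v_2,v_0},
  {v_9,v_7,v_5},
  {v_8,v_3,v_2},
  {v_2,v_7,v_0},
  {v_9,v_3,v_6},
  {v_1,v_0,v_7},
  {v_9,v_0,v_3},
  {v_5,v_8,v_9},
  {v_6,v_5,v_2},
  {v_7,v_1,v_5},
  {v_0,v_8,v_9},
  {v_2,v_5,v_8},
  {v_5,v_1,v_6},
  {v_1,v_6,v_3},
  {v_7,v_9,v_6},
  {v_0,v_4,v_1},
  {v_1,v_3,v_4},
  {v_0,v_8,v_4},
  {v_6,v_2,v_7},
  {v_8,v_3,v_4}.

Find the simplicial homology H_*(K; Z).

We work with the vertex ordering v_0 < v_1 < v_2 < v_3 < v_4 < v_5 < v_6 < v_7 < v_8 < v_9. The simplices of K, each written with vertices in increasing order, are:

  0-simplices (10): [v_0], [v_1], [v_2], [v_3], [v_4], [v_5], [v_6], [v_7], [v_8], [v_9]
  1-simplices (30): (30 of them)
  2-simplices (20): (20 of them)

giving chain groups C_0 ≅ Z^10, C_1 ≅ Z^30, C_2 ≅ Z^20.

The boundary map ∂_1: C_1 → C_0 is given by ∂[p,q] = [q] − [p]. For instance
  ∂[v_0,v_9] = [v_9] − [v_0].
As a 10×30 matrix over Z this has rank 9, with invariant factors (1,1,1,1,1,1,1,1,1).

Boundary ∂_2: C_2 → C_1 maps a triangle to the signed sum of its edges. For instance
  ∂[v_1,v_5,v_7] = [v_5,v_7] − [v_1,v_7] + [v_1,v_5],
  ∂[v_1,v_3,v_6] = [v_3,v_6] − [v_1,v_6] + [v_1,v_3].
As a 30×20 matrix over Z this has rank 20, with invariant factors (1,1,1,1,1,1,1,1,1,1,1,1,1,1,1,1,1,1,1,2).

Reading off H_k = ker ∂_k / im ∂_{k+1}:

  H_0: rank C_0 − rank ∂_1 = 10 − 9 = 1, and the invariant factors of ∂_1 are all 1, so H_0 = Z.
  H_1: rank ker ∂_1 − rank ∂_2 = (30 − 9) − 20 = 1, and ∂_2 has invariant factor 2 > 1, so H_1 = Z ⊕ Z/2Z.
  H_2: rank ker ∂_2 − rank ∂_3 = (20 − 20) − 0 = 0, and there is no ∂_3, so H_2 = 0.

(K is a triangulation of the Klein bottle.)

H_0 ≅ Z,  H_1 ≅ Z ⊕ Z/2Z,  H_2 = 0.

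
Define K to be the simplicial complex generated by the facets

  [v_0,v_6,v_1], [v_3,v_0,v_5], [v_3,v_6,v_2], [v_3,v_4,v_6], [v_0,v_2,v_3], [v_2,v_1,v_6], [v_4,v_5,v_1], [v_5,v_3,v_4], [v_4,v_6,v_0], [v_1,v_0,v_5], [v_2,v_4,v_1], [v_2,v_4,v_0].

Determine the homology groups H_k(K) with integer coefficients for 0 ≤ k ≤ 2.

H_0 = Z,  H_1 = Z/2,  H_2 = 0.

We work with the vertex ordering v_0 < v_1 < v_2 < v_3 < v_4 < v_5 < v_6. The simplices of K, each written with vertices in increasing order, are:

  0-simplices (7): [v_0], [v_1], [v_2], [v_3], [v_4], [v_5], [v_6]
  1-simplices (18): (18 of them)
  2-simplices (12): (12 of them)

giving chain groups C_0 ≅ Z^7, C_1 ≅ Z^18, C_2 ≅ Z^12.

The boundary map ∂_1: C_1 → C_0 maps an edge to its endpoints' difference, ∂[p,q] = q − p.
The 7×18 boundary matrix has rank 6 and Smith normal form diag(1,1,1,1,1,1).

∂_2: C_2 → C_1 acts by ∂[p,q,r] = [q,r] − [p,r] + [p,q]. For instance
  ∂[v_1,v_4,v_5] = [v_4,v_5] − [v_1,v_5] + [v_1,v_4],
  ∂[v_1,v_2,v_6] = [v_2,v_6] − [v_1,v_6] + [v_1,v_2].
The resulting 18×12 matrix has rank 12, and its Smith normal form has invariant factors (1,1,1,1,1,1,1,1,1,1,1,2).

Computing H_k = (kernel of ∂_k) / (image of ∂_{k+1}):

  H_0: rank C_0 − rank ∂_1 = 7 − 6 = 1, and the invariant factors of ∂_1 are all 1, so H_0 = Z.
  H_1: rank ker ∂_1 − rank ∂_2 = (18 − 6) − 12 = 0, and ∂_2 has invariant factor 2 > 1, so H_1 = Z/2.
  H_2: rank ker ∂_2 − rank ∂_3 = (12 − 12) − 0 = 0, and there is no ∂_3, so H_2 = 0.

As a check, the Euler characteristic is 7 − 18 + 12 = 1, which agrees with 1 − 0 + 0 = 1.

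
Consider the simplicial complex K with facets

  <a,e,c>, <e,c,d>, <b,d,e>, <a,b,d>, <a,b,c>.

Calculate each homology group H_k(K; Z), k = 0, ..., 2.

We work with the vertex ordering a < b < c < d < e. The simplices of K, each written with vertices in increasing order, are:

  0-simplices (5): a, b, c, d, e
  1-simplices (10): ab, ac, ad, ae, bc, bd, be, cd, ce, de
  2-simplices (5): abc, abd, ace, bde, cde

giving chain groups C_0 ≅ Z^5, C_1 ≅ Z^10, C_2 ≅ Z^5.

∂_1: C_1 → C_0 sends each edge [p,q] (with p < q) to q − p.
This gives a 5×10 integer matrix of rank 4; reducing to Smith normal form yields diagonal entries (1,1,1,1).

Boundary ∂_2: C_2 → C_1 maps a triangle to the signed sum of its edges. For instance
  ∂abd = bd − ad + ab,
  ∂cde = de − ce + cd.
The resulting 10×5 matrix has rank 5, and its Smith normal form has invariant factors (1,1,1,1,1).

Computing H_k = (kernel of ∂_k) / (image of ∂_{k+1}):

  H_0: rank C_0 − rank ∂_1 = 5 − 4 = 1, and the invariant factors of ∂_1 are all 1, so H_0 ≅ Z.
  H_1: rank ker ∂_1 − rank ∂_2 = (10 − 4) − 5 = 1, and the invariant factors of ∂_2 are all 1, so H_1 ≅ Z.
  H_2: rank ker ∂_2 − rank ∂_3 = (5 − 5) − 0 = 0, and there is no ∂_3, so H_2 ≅ 0.

H_0 = Z,  H_1 = Z,  H_2 = 0.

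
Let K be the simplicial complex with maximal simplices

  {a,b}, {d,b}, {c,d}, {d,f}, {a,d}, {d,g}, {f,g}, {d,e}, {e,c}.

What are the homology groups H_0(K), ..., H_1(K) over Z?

Order the vertices as a < b < c < d < e < f < g. Listing each simplex with vertices in this order, K has dimension 1 with simplices:

  0-simplices (7): a, b, c, d, e, f, g
  1-simplices (9): ab, ad, bd, cd, ce, de, df, dg, fg

giving chain groups C_0 ≅ Z^7, C_1 ≅ Z^9.

The boundary map ∂_1: C_1 → C_0 is given by ∂[p,q] = [q] − [p].
The resulting 7×9 matrix has rank 6, and its Smith normal form has invariant factors (1,1,1,1,1,1).

Now H_k = ker ∂_k / im ∂_{k+1}, so:

  H_0: rank C_0 − rank ∂_1 = 7 − 6 = 1, and the invariant factors of ∂_1 are all 1, so H_0 = Z.
  H_1: rank ker ∂_1 − rank ∂_2 = (9 − 6) − 0 = 3, and there is no ∂_2, so H_1 = Z^3.

(K is a triangulation of a wedge of 3 circles.)

H_0 ≅ Z,  H_1 ≅ Z^3.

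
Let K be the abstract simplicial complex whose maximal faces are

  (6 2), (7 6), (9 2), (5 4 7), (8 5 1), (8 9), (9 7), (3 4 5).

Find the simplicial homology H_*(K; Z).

H_0 = Z,  H_1 = Z^2,  H_2 = 0.

Fix the vertex order 1 < 2 < 3 < 4 < 5 < 6 < 7 < 8 < 9 and write every simplex with vertices in increasing order. Then dim K = 2 and the simplices of K are:

  0-simplices (9): [1], [2], [3], [4], [5], [6], [7], [8], [9]
  1-simplices (13): [1,5], [1,8], [2,6], [2,9], [3,4], [3,5], [4,5], [4,7], [5,7], [5,8], [6,7], [7,9], [8,9]
  2-simplices (3): [1,5,8], [3,4,5], [4,5,7]

Hence C_0 ≅ Z^9, C_1 ≅ Z^13, C_2 ≅ Z^3.

Boundary ∂_1: C_1 → C_0 is given by ∂[p,q] = [q] − [p].
As a 9×13 matrix over Z this has rank 8, with invariant factors (1,1,1,1,1,1,1,1).

Boundary ∂_2: C_2 → C_1 acts by ∂[p,q,r] = [q,r] − [p,r] + [p,q]. For instance
  ∂[3,4,5] = [4,5] − [3,5] + [3,4],
  ∂[1,5,8] = [5,8] − [1,8] + [1,5].
The resulting 13×3 matrix has rank 3, and its Smith normal form has invariant factors (1,1,1).

Now H_k = ker ∂_k / im ∂_{k+1}, so:

  H_0: rank C_0 − rank ∂_1 = 9 − 8 = 1, and the invariant factors of ∂_1 are all 1, so H_0 = Z.
  H_1: rank ker ∂_1 − rank ∂_2 = (13 − 8) − 3 = 2, and the invariant factors of ∂_2 are all 1, so H_1 = Z^2.
  H_2: rank ker ∂_2 − rank ∂_3 = (3 − 3) − 0 = 0, and there is no ∂_3, so H_2 = 0.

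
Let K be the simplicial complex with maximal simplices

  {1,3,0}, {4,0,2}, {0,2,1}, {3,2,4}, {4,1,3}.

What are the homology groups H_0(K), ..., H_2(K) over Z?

Order the vertices as 0 < 1 < 2 < 3 < 4. Listing each simplex with vertices in this order, K has dimension 2 with simplices:

  0-simplices (5): [0], [1], [2], [3], [4]
  1-simplices (10): [0,1], [0,2], [0,3], [0,4], [1,2], [1,3], [1,4], [2,3], [2,4], [3,4]
  2-simplices (5): [0,1,2], [0,1,3], [0,2,4], [1,3,4], [2,3,4]

Hence C_0 ≅ Z^5, C_1 ≅ Z^10, C_2 ≅ Z^5.

∂_1: C_1 → C_0 is given by ∂[p,q] = [q] − [p]. For instance
  ∂[0,3] = [3] − [0].
The resulting 5×10 matrix has rank 4, and its Smith normal form has invariant factors (1,1,1,1).

The boundary map ∂_2: C_2 → C_1 maps a triangle to the signed sum of its edges. For instance
  ∂[1,3,4] = [3,4] − [1,4] + [1,3],
  ∂[0,1,3] = [1,3] − [0,3] + [0,1].
The 10×5 boundary matrix has rank 5 and Smith normal form diag(1,1,1,1,1).

Reading off H_k = ker ∂_k / im ∂_{k+1}:

  H_0: rank C_0 − rank ∂_1 = 5 − 4 = 1, and the invariant factors of ∂_1 are all 1, so H_0 = Z.
  H_1: rank ker ∂_1 − rank ∂_2 = (10 − 4) − 5 = 1, and the invariant factors of ∂_2 are all 1, so H_1 = Z.
  H_2: rank ker ∂_2 − rank ∂_3 = (5 − 5) − 0 = 0, and there is no ∂_3, so H_2 = 0.

As a check, the Euler characteristic is 5 − 10 + 5 = 0, which agrees with 1 − 1 + 0 = 0.

H_0 = Z,  H_1 = Z,  H_2 = 0.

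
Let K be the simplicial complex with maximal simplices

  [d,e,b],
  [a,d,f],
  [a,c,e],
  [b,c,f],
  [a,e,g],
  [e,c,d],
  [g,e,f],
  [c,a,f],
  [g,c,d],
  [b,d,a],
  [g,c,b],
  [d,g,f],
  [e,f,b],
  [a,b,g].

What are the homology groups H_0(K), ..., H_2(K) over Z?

H_0 = Z,  H_1 = Z^2,  H_2 = Z.

K has 7 vertices, 21 edges, 14 triangles.
rank ∂_0 = 0, rank ∂_1 = 6 ⇒ b_0 = 7 − 0 − 6 = 1; all invariant factors of ∂_1 are 1 so no torsion. So H_0 = Z.
rank ∂_1 = 6, rank ∂_2 = 13 ⇒ b_1 = 21 − 6 − 13 = 2; all invariant factors of ∂_2 are 1 so no torsion. So H_1 = Z^2.
rank ∂_2 = 13, rank ∂_3 = 0 ⇒ b_2 = 14 − 13 − 0 = 1. So H_2 = Z.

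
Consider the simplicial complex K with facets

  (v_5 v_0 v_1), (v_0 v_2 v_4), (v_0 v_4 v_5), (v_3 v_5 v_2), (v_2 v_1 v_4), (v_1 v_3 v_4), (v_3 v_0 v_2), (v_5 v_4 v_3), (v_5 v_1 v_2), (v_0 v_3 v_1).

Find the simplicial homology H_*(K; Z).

Fix the vertex order v_0 < v_1 < v_2 < v_3 < v_4 < v_5 and write every simplex with vertices in increasing order. Then dim K = 2 and the simplices of K are:

  0-simplices (6): [v_0], [v_1], [v_2], [v_3], [v_4], [v_5]
  1-simplices (15): (15 of them)
  2-simplices (10): [v_0,v_1,v_3], [v_0,v_1,v_5], [v_0,v_2,v_3], [v_0,v_2,v_4], [v_0,v_4,v_5], [v_1,v_2,v_4], [v_1,v_2,v_5], [v_1,v_3,v_4], [v_2,v_3,v_5], [v_3,v_4,v_5]

giving chain groups C_0 ≅ Z^6, C_1 ≅ Z^15, C_2 ≅ Z^10.

The boundary map ∂_1: C_1 → C_0 sends each edge [p,q] (with p < q) to q − p. For instance
  ∂[v_0,v_3] = [v_3] − [v_0].
The 6×15 boundary matrix has rank 5 and Smith normal form diag(1,1,1,1,1).

∂_2: C_2 → C_1 maps a triangle to the signed sum of its edges. For instance
  ∂[v_3,v_4,v_5] = [v_4,v_5] − [v_3,v_5] + [v_3,v_4],
  ∂[v_1,v_2,v_4] = [v_2,v_4] − [v_1,v_4] + [v_1,v_2].
The 15×10 boundary matrix has rank 10 and Smith normal form diag(1,1,1,1,1,1,1,1,1,2).

Reading off H_k = ker ∂_k / im ∂_{k+1}:

  H_0: rank C_0 − rank ∂_1 = 6 − 5 = 1, and the invariant factors of ∂_1 are all 1, so H_0 = Z.
  H_1: rank ker ∂_1 − rank ∂_2 = (15 − 5) − 10 = 0, and ∂_2 has invariant factor 2 > 1, so H_1 = Z/2.
  H_2: rank ker ∂_2 − rank ∂_3 = (10 − 10) − 0 = 0, and there is no ∂_3, so H_2 = 0.

(K is a triangulation of the real projective plane RP^2.)

H_0 = Z,  H_1 = Z/2,  H_2 = 0.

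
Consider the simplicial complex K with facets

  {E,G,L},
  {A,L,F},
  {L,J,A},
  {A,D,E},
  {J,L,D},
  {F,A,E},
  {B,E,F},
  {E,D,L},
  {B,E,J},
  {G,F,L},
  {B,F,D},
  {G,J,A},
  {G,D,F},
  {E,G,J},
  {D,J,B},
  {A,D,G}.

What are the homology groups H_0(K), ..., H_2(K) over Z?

H_0 ≅ Z,  H_1 ≅ Z^2,  H_2 ≅ Z.

Fix the vertex order A < B < D < E < F < G < J < L and write every simplex with vertices in increasing order. Then dim K = 2 and the simplices of K are:

  0-simplices (8): A, B, D, E, F, G, J, L
  1-simplices (24): AD, AE, AF, AG, AJ, AL, BD, BE, BF, BJ, DE, DF, DG, DJ, DL, EF, EG, EJ, EL, FG, FL, GJ, GL, JL
  2-simplices (16): ADE, ADG, AEF, AFL, AGJ, AJL, BDF, BDJ, BEF, BEJ, DEL, DFG, DJL, EGJ, EGL, FGL

Hence C_0 ≅ Z^8, C_1 ≅ Z^24, C_2 ≅ Z^16.

Boundary ∂_1: C_1 → C_0 sends each edge [p,q] (with p < q) to q − p.
The resulting 8×24 matrix has rank 7, and its Smith normal form has invariant factors (1,1,1,1,1,1,1).

∂_2: C_2 → C_1 acts by ∂[p,q,r] = [q,r] − [p,r] + [p,q]. For instance
  ∂AFL = FL − AL + AF,
  ∂DEL = EL − DL + DE.
The 24×16 boundary matrix has rank 15 and Smith normal form diag(1,1,1,1,1,1,1,1,1,1,1,1,1,1,1).

Now H_k = ker ∂_k / im ∂_{k+1}, so:

  H_0: rank C_0 − rank ∂_1 = 8 − 7 = 1, and the invariant factors of ∂_1 are all 1, so H_0 = Z.
  H_1: rank ker ∂_1 − rank ∂_2 = (24 − 7) − 15 = 2, and the invariant factors of ∂_2 are all 1, so H_1 = Z^2.
  H_2: rank ker ∂_2 − rank ∂_3 = (16 − 15) − 0 = 1, and there is no ∂_3, so H_2 = Z.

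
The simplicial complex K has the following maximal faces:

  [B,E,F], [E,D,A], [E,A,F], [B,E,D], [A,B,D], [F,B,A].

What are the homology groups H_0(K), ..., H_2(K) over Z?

We work with the vertex ordering A < B < D < E < F. The simplices of K, each written with vertices in increasing order, are:

  0-simplices (5): A, B, D, E, F
  1-simplices (9): AB, AD, AE, AF, BD, BE, BF, DE, EF
  2-simplices (6): ABD, ABF, ADE, AEF, BDE, BEF

giving chain groups C_0 ≅ Z^5, C_1 ≅ Z^9, C_2 ≅ Z^6.

∂_1: C_1 → C_0 sends each edge [p,q] (with p < q) to q − p. For instance
  ∂AF = F − A.
As a 5×9 matrix over Z this has rank 4, with invariant factors (1,1,1,1).

∂_2: C_2 → C_1 maps a triangle to the signed sum of its edges. For instance
  ∂ABF = BF − AF + AB,
  ∂AEF = EF − AF + AE.
The 9×6 boundary matrix has rank 5 and Smith normal form diag(1,1,1,1,1).

Computing H_k = (kernel of ∂_k) / (image of ∂_{k+1}):

  H_0: rank C_0 − rank ∂_1 = 5 − 4 = 1, and the invariant factors of ∂_1 are all 1, so H_0 = Z.
  H_1: rank ker ∂_1 − rank ∂_2 = (9 − 4) − 5 = 0, and the invariant factors of ∂_2 are all 1, so H_1 = 0.
  H_2: rank ker ∂_2 − rank ∂_3 = (6 − 5) − 0 = 1, and there is no ∂_3, so H_2 = Z.

(K is a triangulation of the 2-sphere S^2.)

H_0 ≅ Z,  H_1 = 0,  H_2 ≅ Z.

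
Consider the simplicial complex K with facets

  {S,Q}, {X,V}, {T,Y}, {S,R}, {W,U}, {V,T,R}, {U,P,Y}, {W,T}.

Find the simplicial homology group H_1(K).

H_1 ≅ Z.

K has 10 vertices, 12 edges, 2 triangles.
rank ∂_1 = 9, rank ∂_2 = 2 ⇒ b_1 = 12 − 9 − 2 = 1; all invariant factors of ∂_2 are 1 so no torsion. So H_1 ≅ Z.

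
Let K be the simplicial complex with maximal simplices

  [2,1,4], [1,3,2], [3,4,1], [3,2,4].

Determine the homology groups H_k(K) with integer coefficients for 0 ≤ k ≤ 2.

Fix the vertex order 1 < 2 < 3 < 4 and write every simplex with vertices in increasing order. Then dim K = 2 and the simplices of K are:

  0-simplices (4): [1], [2], [3], [4]
  1-simplices (6): [1,2], [1,3], [1,4], [2,3], [2,4], [3,4]
  2-simplices (4): [1,2,3], [1,2,4], [1,3,4], [2,3,4]

so the chain groups are C_0 ≅ Z^4, C_1 ≅ Z^6, C_2 ≅ Z^4.

The boundary map ∂_1: C_1 → C_0 maps an edge to its endpoints' difference, ∂[p,q] = q − p. For instance
  ∂[1,4] = [4] − [1].
The 4×6 boundary matrix has rank 3 and Smith normal form diag(1,1,1).

Boundary ∂_2: C_2 → C_1 acts by ∂[p,q,r] = [q,r] − [p,r] + [p,q]. For instance
  ∂[1,2,3] = [2,3] − [1,3] + [1,2],
  ∂[1,3,4] = [3,4] − [1,4] + [1,3].
The 6×4 boundary matrix has rank 3 and Smith normal form diag(1,1,1).

From H_k ≅ ker(∂_k) / im(∂_{k+1}) we obtain:

  H_0: rank C_0 − rank ∂_1 = 4 − 3 = 1, and the invariant factors of ∂_1 are all 1, so H_0 = Z.
  H_1: rank ker ∂_1 − rank ∂_2 = (6 − 3) − 3 = 0, and the invariant factors of ∂_2 are all 1, so H_1 = 0.
  H_2: rank ker ∂_2 − rank ∂_3 = (4 − 3) − 0 = 1, and there is no ∂_3, so H_2 = Z.

As a check, the Euler characteristic is 4 − 6 + 4 = 2, which agrees with 1 − 0 + 1 = 2.
(K is a triangulation of the 2-sphere S^2.)

H_0 = Z,  H_1 = 0,  H_2 = Z.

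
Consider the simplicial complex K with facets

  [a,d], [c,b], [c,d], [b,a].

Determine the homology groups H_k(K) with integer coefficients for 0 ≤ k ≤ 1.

Fix the vertex order a < b < c < d and write every simplex with vertices in increasing order. Then dim K = 1 and the simplices of K are:

  0-simplices (4): a, b, c, d
  1-simplices (4): ab, ad, bc, cd

so the chain groups are C_0 ≅ Z^4, C_1 ≅ Z^4.

Boundary ∂_1: C_1 → C_0 is given by ∂[p,q] = [q] − [p]. For instance
  ∂ad = d − a.
As a 4×4 matrix over Z this has rank 3, with invariant factors (1,1,1).

Now H_k = ker ∂_k / im ∂_{k+1}, so:

  H_0: rank C_0 − rank ∂_1 = 4 − 3 = 1, and the invariant factors of ∂_1 are all 1, so H_0 ≅ Z.
  H_1: rank ker ∂_1 − rank ∂_2 = (4 − 3) − 0 = 1, and there is no ∂_2, so H_1 ≅ Z.

As a check, the Euler characteristic is 4 − 4 = 0, which agrees with 1 − 1 = 0.

H_0 = Z,  H_1 = Z.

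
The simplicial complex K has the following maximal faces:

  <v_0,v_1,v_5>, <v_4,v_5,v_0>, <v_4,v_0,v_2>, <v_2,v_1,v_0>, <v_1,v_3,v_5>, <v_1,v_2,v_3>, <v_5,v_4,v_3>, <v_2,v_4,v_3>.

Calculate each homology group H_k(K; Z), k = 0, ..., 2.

K has 6 vertices, 12 edges, 8 triangles.
rank ∂_0 = 0, rank ∂_1 = 5 ⇒ b_0 = 6 − 0 − 5 = 1; all invariant factors of ∂_1 are 1 so no torsion. So H_0 ≅ Z.
rank ∂_1 = 5, rank ∂_2 = 7 ⇒ b_1 = 12 − 5 − 7 = 0; all invariant factors of ∂_2 are 1 so no torsion. So H_1 ≅ 0.
rank ∂_2 = 7, rank ∂_3 = 0 ⇒ b_2 = 8 − 7 − 0 = 1. So H_2 ≅ Z.

H_0 ≅ Z,  H_1 = 0,  H_2 ≅ Z.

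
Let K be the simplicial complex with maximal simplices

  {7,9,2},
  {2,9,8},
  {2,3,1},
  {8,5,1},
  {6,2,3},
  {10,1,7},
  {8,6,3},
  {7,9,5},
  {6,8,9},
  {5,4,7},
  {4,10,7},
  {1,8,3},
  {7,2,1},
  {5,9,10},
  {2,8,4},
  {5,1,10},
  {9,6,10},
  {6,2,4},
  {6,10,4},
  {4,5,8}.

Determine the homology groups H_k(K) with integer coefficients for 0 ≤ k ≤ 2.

Fix the vertex order 1 < 2 < 3 < 4 < 5 < 6 < 7 < 8 < 9 < 10 and write every simplex with vertices in increasing order. Then dim K = 2 and the simplices of K are:

  0-simplices (10): [1], [2], [3], [4], [5], [6], [7], [8], [9], [10]
  1-simplices (30): (30 of them)
  2-simplices (20): (20 of them)

Hence C_0 ≅ Z^10, C_1 ≅ Z^30, C_2 ≅ Z^20.

Boundary ∂_1: C_1 → C_0 is given by ∂[p,q] = [q] − [p].
The resulting 10×30 matrix has rank 9, and its Smith normal form has invariant factors (1,1,1,1,1,1,1,1,1).

Boundary ∂_2: C_2 → C_1 sends each 2-simplex [p,q,r] to [q,r] − [p,r] + [p,q]. For instance
  ∂[6,8,9] = [8,9] − [6,9] + [6,8],
  ∂[1,7,10] = [7,10] − [1,10] + [1,7].
As a 30×20 matrix over Z this has rank 20, with invariant factors (1,1,1,1,1,1,1,1,1,1,1,1,1,1,1,1,1,1,1,2).

Computing H_k = (kernel of ∂_k) / (image of ∂_{k+1}):

  H_0: rank C_0 − rank ∂_1 = 10 − 9 = 1, and the invariant factors of ∂_1 are all 1, so H_0 ≅ Z.
  H_1: rank ker ∂_1 − rank ∂_2 = (30 − 9) − 20 = 1, and ∂_2 has invariant factor 2 > 1, so H_1 ≅ Z × Z/2.
  H_2: rank ker ∂_2 − rank ∂_3 = (20 − 20) − 0 = 0, and there is no ∂_3, so H_2 ≅ 0.

H_0 = Z,  H_1 = Z × Z/2,  H_2 = 0.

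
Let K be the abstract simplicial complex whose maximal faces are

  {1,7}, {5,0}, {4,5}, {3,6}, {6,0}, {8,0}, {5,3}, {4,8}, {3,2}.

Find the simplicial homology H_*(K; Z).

H_0 ≅ Z^2,  H_1 ≅ Z^2.

We work with the vertex ordering 0 < 1 < 2 < 3 < 4 < 5 < 6 < 7 < 8. The simplices of K, each written with vertices in increasing order, are:

  0-simplices (9): [0], [1], [2], [3], [4], [5], [6], [7], [8]
  1-simplices (9): [0,5], [0,6], [0,8], [1,7], [2,3], [3,5], [3,6], [4,5], [4,8]

so the chain groups are C_0 ≅ Z^9, C_1 ≅ Z^9.

∂_1: C_1 → C_0 is given by ∂[p,q] = [q] − [p]. For instance
  ∂[4,5] = [5] − [4].
This gives a 9×9 integer matrix of rank 7; reducing to Smith normal form yields diagonal entries (1,1,1,1,1,1,1).

Now H_k = ker ∂_k / im ∂_{k+1}, so:

  H_0: rank C_0 − rank ∂_1 = 9 − 7 = 2, and the invariant factors of ∂_1 are all 1, so H_0 = Z^2.
  H_1: rank ker ∂_1 − rank ∂_2 = (9 − 7) − 0 = 2, and there is no ∂_2, so H_1 = Z^2.

As a check, the Euler characteristic is 9 − 9 = 0, which agrees with 2 − 2 = 0.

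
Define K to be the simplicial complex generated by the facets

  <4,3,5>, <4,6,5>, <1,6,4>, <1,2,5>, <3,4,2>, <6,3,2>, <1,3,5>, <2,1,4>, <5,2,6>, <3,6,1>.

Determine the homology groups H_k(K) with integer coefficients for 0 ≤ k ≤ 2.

Order the vertices as 1 < 2 < 3 < 4 < 5 < 6. Listing each simplex with vertices in this order, K has dimension 2 with simplices:

  0-simplices (6): [1], [2], [3], [4], [5], [6]
  1-simplices (15): [1,2], [1,3], [1,4], [1,5], [1,6], [2,3], [2,4], [2,5], [2,6], [3,4], [3,5], [3,6], [4,5], [4,6], [5,6]
  2-simplices (10): [1,2,4], [1,2,5], [1,3,5], [1,3,6], [1,4,6], [2,3,4], [2,3,6], [2,5,6], [3,4,5], [4,5,6]

giving chain groups C_0 ≅ Z^6, C_1 ≅ Z^15, C_2 ≅ Z^10.

The boundary map ∂_1: C_1 → C_0 is given by ∂[p,q] = [q] − [p]. For instance
  ∂[4,5] = [5] − [4].
As a 6×15 matrix over Z this has rank 5, with invariant factors (1,1,1,1,1).

The boundary map ∂_2: C_2 → C_1 sends each 2-simplex [p,q,r] to [q,r] − [p,r] + [p,q]. For instance
  ∂[1,4,6] = [4,6] − [1,6] + [1,4],
  ∂[1,3,6] = [3,6] − [1,6] + [1,3].
The 15×10 boundary matrix has rank 10 and Smith normal form diag(1,1,1,1,1,1,1,1,1,2).

From H_k ≅ ker(∂_k) / im(∂_{k+1}) we obtain:

  H_0: rank C_0 − rank ∂_1 = 6 − 5 = 1, and the invariant factors of ∂_1 are all 1, so H_0 ≅ Z.
  H_1: rank ker ∂_1 − rank ∂_2 = (15 − 5) − 10 = 0, and ∂_2 has invariant factor 2 > 1, so H_1 ≅ Z_2.
  H_2: rank ker ∂_2 − rank ∂_3 = (10 − 10) − 0 = 0, and there is no ∂_3, so H_2 ≅ 0.

As a check, the Euler characteristic is 6 − 15 + 10 = 1, which agrees with 1 − 0 + 0 = 1.
(K is a triangulation of the real projective plane RP^2.)

H_0 = Z,  H_1 = Z_2,  H_2 = 0.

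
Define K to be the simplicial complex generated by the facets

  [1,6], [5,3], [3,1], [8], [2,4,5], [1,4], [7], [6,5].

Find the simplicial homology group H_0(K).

H_0 ≅ Z^3.

Take the total order 1 < 2 < 3 < 4 < 5 < 6 < 7 < 8 on the vertex set. Then K (dimension 2) consists of the simplices:

  0-simplices (8): [1], [2], [3], [4], [5], [6], [7], [8]
  1-simplices (8): [1,3], [1,4], [1,6], [2,4], [2,5], [3,5], [4,5], [5,6]
  2-simplices (1): [2,4,5]

so the chain groups are C_0 ≅ Z^8, C_1 ≅ Z^8, C_2 ≅ Z^1.

The boundary map ∂_1: C_1 → C_0 sends each edge [p,q] (with p < q) to q − p. For instance
  ∂[2,5] = [5] − [2].
The 8×8 boundary matrix has rank 5 and Smith normal form diag(1,1,1,1,1).

The boundary map ∂_2: C_2 → C_1 maps a triangle to the signed sum of its edges. For instance
  ∂[2,4,5] = [4,5] − [2,5] + [2,4].
The resulting 8×1 matrix has rank 1, and its Smith normal form has invariant factors (1).

From H_k ≅ ker(∂_k) / im(∂_{k+1}) we obtain:

  H_0: rank C_0 − rank ∂_1 = 8 − 5 = 3, and the invariant factors of ∂_1 are all 1, so H_0 = Z^3.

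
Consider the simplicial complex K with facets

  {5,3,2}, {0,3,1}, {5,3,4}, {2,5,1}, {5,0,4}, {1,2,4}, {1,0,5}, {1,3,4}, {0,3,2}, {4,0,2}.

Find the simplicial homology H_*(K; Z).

Take the total order 0 < 1 < 2 < 3 < 4 < 5 on the vertex set. Then K (dimension 2) consists of the simplices:

  0-simplices (6): [0], [1], [2], [3], [4], [5]
  1-simplices (15): [0,1], [0,2], [0,3], [0,4], [0,5], [1,2], [1,3], [1,4], [1,5], [2,3], [2,4], [2,5], [3,4], [3,5], [4,5]
  2-simplices (10): [0,1,3], [0,1,5], [0,2,3], [0,2,4], [0,4,5], [1,2,4], [1,2,5], [1,3,4], [2,3,5], [3,4,5]

giving chain groups C_0 ≅ Z^6, C_1 ≅ Z^15, C_2 ≅ Z^10.

Boundary ∂_1: C_1 → C_0 maps an edge to its endpoints' difference, ∂[p,q] = q − p.
This gives a 6×15 integer matrix of rank 5; reducing to Smith normal form yields diagonal entries (1,1,1,1,1).

The boundary map ∂_2: C_2 → C_1 maps a triangle to the signed sum of its edges. For instance
  ∂[0,2,3] = [2,3] − [0,3] + [0,2],
  ∂[0,1,3] = [1,3] − [0,3] + [0,1].
The 15×10 boundary matrix has rank 10 and Smith normal form diag(1,1,1,1,1,1,1,1,1,2).

Reading off H_k = ker ∂_k / im ∂_{k+1}:

  H_0: rank C_0 − rank ∂_1 = 6 − 5 = 1, and the invariant factors of ∂_1 are all 1, so H_0 = Z.
  H_1: rank ker ∂_1 − rank ∂_2 = (15 − 5) − 10 = 0, and ∂_2 has invariant factor 2 > 1, so H_1 = Z_2.
  H_2: rank ker ∂_2 − rank ∂_3 = (10 − 10) − 0 = 0, and there is no ∂_3, so H_2 = 0.

H_0 ≅ Z,  H_1 ≅ Z_2,  H_2 = 0.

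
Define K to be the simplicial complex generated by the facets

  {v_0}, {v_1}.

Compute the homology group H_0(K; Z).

Fix the vertex order v_0 < v_1 and write every simplex with vertices in increasing order. Then dim K = 0 and the simplices of K are:

  0-simplices (2): [v_0], [v_1]

so the chain groups are C_0 ≅ Z^2.

From H_k ≅ ker(∂_k) / im(∂_{k+1}) we obtain:

  H_0: rank C_0 − rank ∂_1 = 2 − 0 = 2, and there is no ∂_1, so H_0 ≅ Z^2.

(K is a triangulation of a set of 2 points.)

H_0 = Z^2.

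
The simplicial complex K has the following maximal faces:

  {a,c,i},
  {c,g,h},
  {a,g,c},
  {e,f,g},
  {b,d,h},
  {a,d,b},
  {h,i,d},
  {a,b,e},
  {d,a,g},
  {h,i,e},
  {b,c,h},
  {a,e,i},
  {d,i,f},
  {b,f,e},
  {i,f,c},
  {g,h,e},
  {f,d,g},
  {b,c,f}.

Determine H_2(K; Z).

H_2 = Z.

Fix the vertex order a < b < c < d < e < f < g < h < i and write every simplex with vertices in increasing order. Then dim K = 2 and the simplices of K are:

  0-simplices (9): a, b, c, d, e, f, g, h, i
  1-simplices (27): ab, ac, ad, ae, ag, ai, bc, bd, be, bf, bh, cf, cg, ch, ci, df, dg, dh, di, ef, eg, eh, ei, fg, fi, gh, hi
  2-simplices (18): abd, abe, acg, aci, adg, aei, bcf, bch, bdh, bef, cfi, cgh, dfg, dfi, dhi, efg, egh, ehi

Hence C_0 ≅ Z^9, C_1 ≅ Z^27, C_2 ≅ Z^18.

The boundary map ∂_1: C_1 → C_0 is given by ∂[p,q] = [q] − [p].
The resulting 9×27 matrix has rank 8, and its Smith normal form has invariant factors (1,1,1,1,1,1,1,1).

∂_2: C_2 → C_1 maps a triangle to the signed sum of its edges. For instance
  ∂acg = cg − ag + ac,
  ∂adg = dg − ag + ad.
This gives a 27×18 integer matrix of rank 17; reducing to Smith normal form yields diagonal entries (1,1,1,1,1,1,1,1,1,1,1,1,1,1,1,1,1).

Computing H_k = (kernel of ∂_k) / (image of ∂_{k+1}):

  H_2: rank ker ∂_2 − rank ∂_3 = (18 − 17) − 0 = 1, and there is no ∂_3, so H_2 = Z.

(K is a triangulation of the torus T^2.)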